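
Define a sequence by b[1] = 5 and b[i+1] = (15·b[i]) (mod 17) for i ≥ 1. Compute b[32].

Computing terms: b[1] = 5,  b[2] = 7,  b[3] = 3,  b[4] = 11,  b[5] = 12,  b[6] = 10,  b[7] = 14,  b[8] = 6,  b[9] = 5.
The sequence repeats with period 8.
So b[32] = b[1 + ((32-1) mod 8)] = b[8] = 6.

6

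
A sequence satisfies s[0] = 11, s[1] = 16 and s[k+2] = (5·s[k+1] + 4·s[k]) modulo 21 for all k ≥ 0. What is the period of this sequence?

s[0] = 11,  s[1] = 16,  s[2] = 19,  s[3] = 12,  s[4] = 10,  s[5] = 14,  s[6] = 5,  s[7] = 18,  s[8] = 5,  s[9] = 13,  s[10] = 1,  s[11] = 15,  s[12] = 16,  s[13] = 14,  s[14] = 8,  s[15] = 12,  s[16] = 8,  s[17] = 4,  s[18] = 10,  s[19] = 3,  s[20] = 13,  s[21] = 14,  s[22] = 17,  s[23] = 15,  s[24] = 17,  s[25] = 19,  s[26] = 16,  s[27] = 9,  s[28] = 4,  s[29] = 14,  s[30] = 2,  s[31] = 3,  s[32] = 2,  s[33] = 1,  s[34] = 13,  s[35] = 6,  s[36] = 19,  s[37] = 14,  s[38] = 20,  s[39] = 9,  s[40] = 20,  s[41] = 10,  s[42] = 4,  s[43] = 18,  s[44] = 1,  s[45] = 14,  s[46] = 11,  s[47] = 6,  s[48] = 11,  s[49] = 16.
The sequence repeats with period 48.

48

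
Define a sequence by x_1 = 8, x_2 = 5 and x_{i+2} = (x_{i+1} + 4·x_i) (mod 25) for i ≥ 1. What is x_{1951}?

Computing terms: x_1 = 8, x_2 = 5, x_3 = 12, x_4 = 7, x_5 = 5, x_6 = 8, x_7 = 3, x_8 = 10, x_9 = 22, x_{10} = 12, x_{11} = 0, x_{12} = 23, x_{13} = 23, x_{14} = 15, x_{15} = 7, x_{16} = 17, x_{17} = 20, x_{18} = 13, x_{19} = 18, x_{20} = 20, x_{21} = 17, x_{22} = 22, x_{23} = 15, x_{24} = 3, x_{25} = 13, x_{26} = 0, x_{27} = 2, x_{28} = 2, x_{29} = 10, x_{30} = 18, x_{31} = 8, x_{32} = 5.
The sequence repeats with period 30.
So x_{1951} = x_{1 + ((1951-1) mod 30)} = x_1 = 8.

8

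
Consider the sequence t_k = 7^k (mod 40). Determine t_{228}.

Computing terms: t_0 = 1,  t_1 = 7,  t_2 = 9,  t_3 = 23,  t_4 = 1.
The sequence repeats with period 4.
So t_{228} = t_{0 + ((228-0) mod 4)} = t_0 = 1.

1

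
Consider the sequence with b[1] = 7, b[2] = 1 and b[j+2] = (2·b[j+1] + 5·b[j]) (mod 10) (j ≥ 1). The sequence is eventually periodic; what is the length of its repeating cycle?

Listing terms: b[1] = 7; b[2] = 1; b[3] = 7; b[4] = 9; b[5] = 3; b[6] = 1; b[7] = 7.
Since (b[6], b[7]) = (b[2], b[3]) = (1, 7) (two consecutive terms determine the rest), the sequence is eventually periodic: after a pre-period of length 1 it cycles with period 4.

4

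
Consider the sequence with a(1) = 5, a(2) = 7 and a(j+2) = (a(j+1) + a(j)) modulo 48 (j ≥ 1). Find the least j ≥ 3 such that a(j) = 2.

We have a(1) = 5,  a(2) = 7,  a(3) = 12,  a(4) = 19,  a(5) = 31,  a(6) = 2,  a(7) = 33,  a(8) = 35,  a(9) = 20,  a(10) = 7,  a(11) = 27,  a(12) = 34,  a(13) = 13,  a(14) = 47,  a(15) = 12,  a(16) = 11,  a(17) = 23,  a(18) = 34,  a(19) = 9,  a(20) = 43,  a(21) = 4,  a(22) = 47,  a(23) = 3,  a(24) = 2,  a(25) = 5,  a(26) = 7.
The sequence repeats with period 24.
The value 2 first appears (with j ≥ 3) at a(6).

6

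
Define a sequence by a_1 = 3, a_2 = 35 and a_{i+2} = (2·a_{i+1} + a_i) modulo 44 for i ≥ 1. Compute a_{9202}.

We have a_1 = 3, a_2 = 35, a_3 = 29, a_4 = 5, a_5 = 39, a_6 = 39, a_7 = 29, a_8 = 9, a_9 = 3, a_{10} = 15, a_{11} = 33, a_{12} = 37, a_{13} = 19, a_{14} = 31, a_{15} = 37, a_{16} = 17, a_{17} = 27, a_{18} = 27, a_{19} = 37, a_{20} = 13, a_{21} = 19, a_{22} = 7, a_{23} = 33, a_{24} = 29, a_{25} = 3, a_{26} = 35.
The sequence repeats with period 24.
So a_{9202} = a_{1 + ((9202-1) mod 24)} = a_{10} = 15.

15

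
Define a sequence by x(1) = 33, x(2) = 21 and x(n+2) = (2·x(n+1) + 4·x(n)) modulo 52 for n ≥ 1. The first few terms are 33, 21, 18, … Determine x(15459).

x(1) = 33; x(2) = 21; x(3) = 18; x(4) = 16; x(5) = 0; x(6) = 12; x(7) = 24; x(8) = 44; x(9) = 28; x(10) = 24; x(11) = 4; x(12) = 0; x(13) = 16; x(14) = 32; x(15) = 24; x(16) = 20; x(17) = 32; x(18) = 40; x(19) = 0; x(20) = 4; x(21) = 8; x(22) = 32; x(23) = 44; x(24) = 8; x(25) = 36; x(26) = 0; x(27) = 40; x(28) = 28; x(29) = 8; x(30) = 24; x(31) = 28; x(32) = 48; x(33) = 0; x(34) = 36; x(35) = 20; x(36) = 28; x(37) = 32; x(38) = 20; x(39) = 12; x(40) = 0; x(41) = 48; x(42) = 44; x(43) = 20; x(44) = 8; x(45) = 44; x(46) = 16; x(47) = 0.
Since (x(46), x(47)) = (x(4), x(5)) = (16, 0) (two consecutive terms determine the rest), the sequence is eventually periodic: after a pre-period of length 3 it cycles with period 42.
For n ≥ 4, x(n) depends only on (n - 4) mod 42. (15459 - 4) mod 42 = 41, so x(15459) = x(45) = 44.

44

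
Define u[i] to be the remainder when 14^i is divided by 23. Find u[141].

Listing terms: u[0] = 1,  u[1] = 14,  u[2] = 12,  u[3] = 7,  u[4] = 6,  u[5] = 15,  u[6] = 3,  u[7] = 19,  u[8] = 13,  u[9] = 21,  u[10] = 18,  u[11] = 22,  u[12] = 9,  u[13] = 11,  u[14] = 16,  u[15] = 17,  u[16] = 8,  u[17] = 20,  u[18] = 4,  u[19] = 10,  u[20] = 2,  u[21] = 5,  u[22] = 1.
Since u[22] = u[0] = 1, the sequence is periodic with period 22.
(141 - 0) mod 22 = 9, so u[141] = u[9] = 21.

21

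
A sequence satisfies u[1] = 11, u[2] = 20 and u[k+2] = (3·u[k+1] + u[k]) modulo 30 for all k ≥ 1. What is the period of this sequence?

12

Listing terms: u[1] = 11,  u[2] = 20,  u[3] = 11,  u[4] = 23,  u[5] = 20,  u[6] = 23,  u[7] = 29,  u[8] = 20,  u[9] = 29,  u[10] = 17,  u[11] = 20,  u[12] = 17,  u[13] = 11,  u[14] = 20.
Since (u[13], u[14]) = (u[1], u[2]) = (11, 20) (two consecutive terms determine the rest), the sequence is periodic with period 12.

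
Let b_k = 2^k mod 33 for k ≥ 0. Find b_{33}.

We have b_0 = 1; b_1 = 2; b_2 = 4; b_3 = 8; b_4 = 16; b_5 = 32; b_6 = 31; b_7 = 29; b_8 = 25; b_9 = 17; b_{10} = 1.
The sequence repeats with period 10.
(33 - 0) mod 10 = 3, so b_{33} = b_3 = 8.

8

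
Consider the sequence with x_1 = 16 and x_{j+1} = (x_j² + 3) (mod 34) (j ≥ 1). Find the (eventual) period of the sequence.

4

We have x_1 = 16, x_2 = 21, x_3 = 2, x_4 = 7, x_5 = 18, x_6 = 21.
Since x_6 = x_2 = 21, the sequence is eventually periodic: after a pre-period of length 1 it cycles with period 4.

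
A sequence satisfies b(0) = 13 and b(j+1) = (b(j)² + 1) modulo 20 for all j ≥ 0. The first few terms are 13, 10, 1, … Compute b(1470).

17

Listing terms: b(0) = 13,  b(1) = 10,  b(2) = 1,  b(3) = 2,  b(4) = 5,  b(5) = 6,  b(6) = 17,  b(7) = 10.
Since b(7) = b(1) = 10, the sequence is eventually periodic: after a pre-period of length 1 it cycles with period 6.
For j ≥ 1, b(j) depends only on (j - 1) mod 6. (1470 - 1) mod 6 = 5, so b(1470) = b(6) = 17.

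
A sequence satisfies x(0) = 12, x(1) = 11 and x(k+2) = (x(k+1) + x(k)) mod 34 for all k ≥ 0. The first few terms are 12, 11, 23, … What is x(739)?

23

Listing terms: x(0) = 12, x(1) = 11, x(2) = 23, x(3) = 0, x(4) = 23, x(5) = 23, x(6) = 12, x(7) = 1, x(8) = 13, x(9) = 14, x(10) = 27, x(11) = 7, x(12) = 0, x(13) = 7, x(14) = 7, x(15) = 14, x(16) = 21, x(17) = 1, x(18) = 22, x(19) = 23, x(20) = 11, x(21) = 0, x(22) = 11, x(23) = 11, x(24) = 22, x(25) = 33, x(26) = 21, x(27) = 20, x(28) = 7, x(29) = 27, x(30) = 0, x(31) = 27, x(32) = 27, x(33) = 20, x(34) = 13, x(35) = 33, x(36) = 12, x(37) = 11.
Since (x(36), x(37)) = (x(0), x(1)) = (12, 11) (two consecutive terms determine the rest), the sequence is periodic with period 36.
(739 - 0) mod 36 = 19, so x(739) = x(19) = 23.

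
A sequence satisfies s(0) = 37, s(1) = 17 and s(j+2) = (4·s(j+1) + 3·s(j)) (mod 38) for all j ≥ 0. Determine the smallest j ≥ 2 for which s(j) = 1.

5

Computing terms: s(0) = 37, s(1) = 17, s(2) = 27, s(3) = 7, s(4) = 33, s(5) = 1, s(6) = 27, s(7) = 35, s(8) = 31, s(9) = 1, s(10) = 21, s(11) = 11, s(12) = 31, s(13) = 5, s(14) = 37, s(15) = 11, s(16) = 3, s(17) = 7, s(18) = 37, s(19) = 17.
The sequence repeats with period 18.
The value 1 first appears (with j ≥ 2) at s(5).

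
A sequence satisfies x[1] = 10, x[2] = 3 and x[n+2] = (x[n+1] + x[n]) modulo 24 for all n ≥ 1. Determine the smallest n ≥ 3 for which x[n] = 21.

We have x[1] = 10, x[2] = 3, x[3] = 13, x[4] = 16, x[5] = 5, x[6] = 21, x[7] = 2, x[8] = 23, x[9] = 1, x[10] = 0, x[11] = 1, x[12] = 1, x[13] = 2, x[14] = 3, x[15] = 5, x[16] = 8, x[17] = 13, x[18] = 21, x[19] = 10, x[20] = 7, x[21] = 17, x[22] = 0, x[23] = 17, x[24] = 17, x[25] = 10, x[26] = 3.
The sequence repeats with period 24.
The value 21 first appears (with n ≥ 3) at x[6].

6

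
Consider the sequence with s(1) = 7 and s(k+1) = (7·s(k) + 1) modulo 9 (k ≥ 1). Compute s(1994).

s(1) = 7,  s(2) = 5,  s(3) = 0,  s(4) = 1,  s(5) = 8,  s(6) = 3,  s(7) = 4,  s(8) = 2,  s(9) = 6,  s(10) = 7.
The sequence repeats with period 9.
(1994 - 1) mod 9 = 4, so s(1994) = s(5) = 8.

8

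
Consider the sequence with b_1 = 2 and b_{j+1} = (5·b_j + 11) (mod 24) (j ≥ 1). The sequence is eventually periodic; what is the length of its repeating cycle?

8

b_1 = 2, b_2 = 21, b_3 = 20, b_4 = 15, b_5 = 14, b_6 = 9, b_7 = 8, b_8 = 3, b_9 = 2.
The sequence repeats with period 8.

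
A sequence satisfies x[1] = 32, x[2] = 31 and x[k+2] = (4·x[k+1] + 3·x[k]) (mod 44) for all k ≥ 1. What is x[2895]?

We have x[1] = 32; x[2] = 31; x[3] = 0; x[4] = 5; x[5] = 20; x[6] = 7; x[7] = 0; x[8] = 21; x[9] = 40; x[10] = 3; x[11] = 0; x[12] = 9; x[13] = 36; x[14] = 39; x[15] = 0; x[16] = 29; x[17] = 28; x[18] = 23; x[19] = 0; x[20] = 25; x[21] = 12; x[22] = 35; x[23] = 0; x[24] = 17; x[25] = 24; x[26] = 15; x[27] = 0; x[28] = 1; x[29] = 4; x[30] = 19; x[31] = 0; x[32] = 13; x[33] = 8; x[34] = 27; x[35] = 0; x[36] = 37; x[37] = 16; x[38] = 43; x[39] = 0; x[40] = 41; x[41] = 32; x[42] = 31.
Since (x[41], x[42]) = (x[1], x[2]) = (32, 31) (two consecutive terms determine the rest), the sequence is periodic with period 40.
(2895 - 1) mod 40 = 14, so x[2895] = x[15] = 0.

0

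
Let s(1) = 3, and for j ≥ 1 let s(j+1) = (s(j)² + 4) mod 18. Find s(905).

5

Listing terms: s(1) = 3, s(2) = 13, s(3) = 11, s(4) = 17, s(5) = 5, s(6) = 11.
Since s(6) = s(3) = 11, the sequence is eventually periodic: after a pre-period of length 2 it cycles with period 3.
For j ≥ 3, s(j) depends only on (j - 3) mod 3. (905 - 3) mod 3 = 2, so s(905) = s(5) = 5.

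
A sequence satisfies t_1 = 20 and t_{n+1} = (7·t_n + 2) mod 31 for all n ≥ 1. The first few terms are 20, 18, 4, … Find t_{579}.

We have t_1 = 20; t_2 = 18; t_3 = 4; t_4 = 30; t_5 = 26; t_6 = 29; t_7 = 19; t_8 = 11; t_9 = 17; t_{10} = 28; t_{11} = 12; t_{12} = 24; t_{13} = 15; t_{14} = 14; t_{15} = 7; t_{16} = 20.
Since t_{16} = t_1 = 20, the sequence is periodic with period 15.
(579 - 1) mod 15 = 8, so t_{579} = t_9 = 17.

17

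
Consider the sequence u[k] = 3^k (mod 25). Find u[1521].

3

Computing terms: u[1] = 3, u[2] = 9, u[3] = 2, u[4] = 6, u[5] = 18, u[6] = 4, u[7] = 12, u[8] = 11, u[9] = 8, u[10] = 24, u[11] = 22, u[12] = 16, u[13] = 23, u[14] = 19, u[15] = 7, u[16] = 21, u[17] = 13, u[18] = 14, u[19] = 17, u[20] = 1, u[21] = 3.
Since u[21] = u[1] = 3, the sequence is periodic with period 20.
(1521 - 1) mod 20 = 0, so u[1521] = u[1] = 3.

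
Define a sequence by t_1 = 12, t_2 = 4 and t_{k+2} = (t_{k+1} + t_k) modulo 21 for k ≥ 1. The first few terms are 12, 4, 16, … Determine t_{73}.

9

Computing terms: t_1 = 12, t_2 = 4, t_3 = 16, t_4 = 20, t_5 = 15, t_6 = 14, t_7 = 8, t_8 = 1, t_9 = 9, t_{10} = 10, t_{11} = 19, t_{12} = 8, t_{13} = 6, t_{14} = 14, t_{15} = 20, t_{16} = 13, t_{17} = 12, t_{18} = 4.
Since (t_{17}, t_{18}) = (t_1, t_2) = (12, 4) (two consecutive terms determine the rest), the sequence is periodic with period 16.
So t_{73} = t_{1 + ((73-1) mod 16)} = t_9 = 9.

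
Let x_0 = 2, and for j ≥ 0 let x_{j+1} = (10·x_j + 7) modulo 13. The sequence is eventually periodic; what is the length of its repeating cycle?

6

x_0 = 2, x_1 = 1, x_2 = 4, x_3 = 8, x_4 = 9, x_5 = 6, x_6 = 2.
Since x_6 = x_0 = 2, the sequence is periodic with period 6.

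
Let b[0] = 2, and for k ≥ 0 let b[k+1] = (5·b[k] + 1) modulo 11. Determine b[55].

b[0] = 2,  b[1] = 0,  b[2] = 1,  b[3] = 6,  b[4] = 9,  b[5] = 2.
The sequence repeats with period 5.
(55 - 0) mod 5 = 0, so b[55] = b[0] = 2.

2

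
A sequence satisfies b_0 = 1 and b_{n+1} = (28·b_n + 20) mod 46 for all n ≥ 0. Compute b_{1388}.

30

b_0 = 1,  b_1 = 2,  b_2 = 30,  b_3 = 32,  b_4 = 42,  b_5 = 0,  b_6 = 20,  b_7 = 28,  b_8 = 22,  b_9 = 38,  b_{10} = 26,  b_{11} = 12,  b_{12} = 34,  b_{13} = 6,  b_{14} = 4,  b_{15} = 40,  b_{16} = 36,  b_{17} = 16,  b_{18} = 8,  b_{19} = 14,  b_{20} = 44,  b_{21} = 10,  b_{22} = 24,  b_{23} = 2.
Since b_{23} = b_1 = 2, the sequence is eventually periodic: after a pre-period of length 1 it cycles with period 22.
For n ≥ 1, b_n depends only on (n - 1) mod 22. (1388 - 1) mod 22 = 1, so b_{1388} = b_2 = 30.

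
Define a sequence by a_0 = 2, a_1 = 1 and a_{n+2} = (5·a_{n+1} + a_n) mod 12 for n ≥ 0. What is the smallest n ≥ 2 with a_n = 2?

Computing terms: a_0 = 2,  a_1 = 1,  a_2 = 7,  a_3 = 0,  a_4 = 7,  a_5 = 11,  a_6 = 2,  a_7 = 9,  a_8 = 11,  a_9 = 4,  a_{10} = 7,  a_{11} = 3,  a_{12} = 10,  a_{13} = 5,  a_{14} = 11,  a_{15} = 0,  a_{16} = 11,  a_{17} = 7,  a_{18} = 10,  a_{19} = 9,  a_{20} = 7,  a_{21} = 8,  a_{22} = 11,  a_{23} = 3,  a_{24} = 2,  a_{25} = 1.
The sequence repeats with period 24.
The value 2 first appears (with n ≥ 2) at a_6.

6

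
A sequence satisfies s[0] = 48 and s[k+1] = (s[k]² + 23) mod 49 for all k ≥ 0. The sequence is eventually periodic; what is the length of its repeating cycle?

Computing terms: s[0] = 48; s[1] = 24; s[2] = 11; s[3] = 46; s[4] = 32; s[5] = 18; s[6] = 4; s[7] = 39; s[8] = 25; s[9] = 11.
Since s[9] = s[2] = 11, the sequence is eventually periodic: after a pre-period of length 2 it cycles with period 7.

7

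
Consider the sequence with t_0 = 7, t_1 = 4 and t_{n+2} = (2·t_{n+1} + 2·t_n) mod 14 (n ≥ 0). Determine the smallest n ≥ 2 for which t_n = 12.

Computing terms: t_0 = 7; t_1 = 4; t_2 = 8; t_3 = 10; t_4 = 8; t_5 = 8; t_6 = 4; t_7 = 10; t_8 = 0; t_9 = 6; t_{10} = 12; t_{11} = 8; t_{12} = 12; t_{13} = 12; t_{14} = 6; t_{15} = 8; t_{16} = 0; t_{17} = 2; t_{18} = 4; t_{19} = 12; t_{20} = 4; t_{21} = 4; t_{22} = 2; t_{23} = 12; t_{24} = 0; t_{25} = 10; t_{26} = 6; t_{27} = 4; t_{28} = 6; t_{29} = 6; t_{30} = 10; t_{31} = 4; t_{32} = 0; t_{33} = 8; t_{34} = 2; t_{35} = 6; t_{36} = 2; t_{37} = 2; t_{38} = 8; t_{39} = 6; t_{40} = 0; t_{41} = 12; t_{42} = 10; t_{43} = 2; t_{44} = 10; t_{45} = 10; t_{46} = 12; t_{47} = 2; t_{48} = 0; t_{49} = 4; t_{50} = 8.
Since (t_{49}, t_{50}) = (t_1, t_2) = (4, 8) (two consecutive terms determine the rest), the sequence is eventually periodic: after a pre-period of length 1 it cycles with period 48.
The value 12 first appears (with n ≥ 2) at t_{10}.

10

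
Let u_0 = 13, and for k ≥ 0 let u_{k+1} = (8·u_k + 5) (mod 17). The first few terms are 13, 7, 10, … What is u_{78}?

We have u_0 = 13; u_1 = 7; u_2 = 10; u_3 = 0; u_4 = 5; u_5 = 11; u_6 = 8; u_7 = 1; u_8 = 13.
Since u_8 = u_0 = 13, the sequence is periodic with period 8.
So u_{78} = u_{0 + ((78-0) mod 8)} = u_6 = 8.

8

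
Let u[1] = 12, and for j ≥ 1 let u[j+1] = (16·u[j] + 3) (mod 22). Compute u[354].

9

We have u[1] = 12; u[2] = 19; u[3] = 21; u[4] = 9; u[5] = 15; u[6] = 1; u[7] = 19.
Since u[7] = u[2] = 19, the sequence is eventually periodic: after a pre-period of length 1 it cycles with period 5.
For j ≥ 2, u[j] depends only on (j - 2) mod 5. (354 - 2) mod 5 = 2, so u[354] = u[4] = 9.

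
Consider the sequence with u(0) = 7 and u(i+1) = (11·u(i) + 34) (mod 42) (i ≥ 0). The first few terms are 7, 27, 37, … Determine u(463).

We have u(0) = 7,  u(1) = 27,  u(2) = 37,  u(3) = 21,  u(4) = 13,  u(5) = 9,  u(6) = 7.
Since u(6) = u(0) = 7, the sequence is periodic with period 6.
(463 - 0) mod 6 = 1, so u(463) = u(1) = 27.

27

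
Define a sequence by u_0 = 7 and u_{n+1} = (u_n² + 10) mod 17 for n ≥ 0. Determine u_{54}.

12

Listing terms: u_0 = 7; u_1 = 8; u_2 = 6; u_3 = 12; u_4 = 1; u_5 = 11; u_6 = 12.
Since u_6 = u_3 = 12, the sequence is eventually periodic: after a pre-period of length 3 it cycles with period 3.
For n ≥ 3, u_n depends only on (n - 3) mod 3. (54 - 3) mod 3 = 0, so u_{54} = u_3 = 12.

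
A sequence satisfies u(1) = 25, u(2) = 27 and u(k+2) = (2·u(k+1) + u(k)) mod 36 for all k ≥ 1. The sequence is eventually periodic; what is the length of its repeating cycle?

24

Computing terms: u(1) = 25, u(2) = 27, u(3) = 7, u(4) = 5, u(5) = 17, u(6) = 3, u(7) = 23, u(8) = 13, u(9) = 13, u(10) = 3, u(11) = 19, u(12) = 5, u(13) = 29, u(14) = 27, u(15) = 11, u(16) = 13, u(17) = 1, u(18) = 15, u(19) = 31, u(20) = 5, u(21) = 5, u(22) = 15, u(23) = 35, u(24) = 13, u(25) = 25, u(26) = 27.
Since (u(25), u(26)) = (u(1), u(2)) = (25, 27) (two consecutive terms determine the rest), the sequence is periodic with period 24.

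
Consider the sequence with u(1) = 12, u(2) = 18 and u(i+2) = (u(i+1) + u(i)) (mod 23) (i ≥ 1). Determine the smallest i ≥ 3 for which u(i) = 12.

30

u(1) = 12,  u(2) = 18,  u(3) = 7,  u(4) = 2,  u(5) = 9,  u(6) = 11,  u(7) = 20,  u(8) = 8,  u(9) = 5,  u(10) = 13,  u(11) = 18,  u(12) = 8,  u(13) = 3,  u(14) = 11,  u(15) = 14,  u(16) = 2,  u(17) = 16,  u(18) = 18,  u(19) = 11,  u(20) = 6,  u(21) = 17,  u(22) = 0,  u(23) = 17,  u(24) = 17,  u(25) = 11,  u(26) = 5,  u(27) = 16,  u(28) = 21,  u(29) = 14,  u(30) = 12,  u(31) = 3,  u(32) = 15,  u(33) = 18,  u(34) = 10,  u(35) = 5,  u(36) = 15,  u(37) = 20,  u(38) = 12,  u(39) = 9,  u(40) = 21,  u(41) = 7,  u(42) = 5,  u(43) = 12,  u(44) = 17,  u(45) = 6,  u(46) = 0,  u(47) = 6,  u(48) = 6,  u(49) = 12,  u(50) = 18.
The sequence repeats with period 48.
The value 12 first appears (with i ≥ 3) at u(30).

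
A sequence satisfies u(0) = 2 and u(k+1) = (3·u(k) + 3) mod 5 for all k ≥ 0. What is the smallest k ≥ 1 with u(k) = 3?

3

Listing terms: u(0) = 2; u(1) = 4; u(2) = 0; u(3) = 3; u(4) = 2.
Since u(4) = u(0) = 2, the sequence is periodic with period 4.
The value 3 first appears (with k ≥ 1) at u(3).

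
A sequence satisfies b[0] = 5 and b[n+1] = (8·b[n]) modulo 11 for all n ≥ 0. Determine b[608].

Listing terms: b[0] = 5, b[1] = 7, b[2] = 1, b[3] = 8, b[4] = 9, b[5] = 6, b[6] = 4, b[7] = 10, b[8] = 3, b[9] = 2, b[10] = 5.
The sequence repeats with period 10.
(608 - 0) mod 10 = 8, so b[608] = b[8] = 3.

3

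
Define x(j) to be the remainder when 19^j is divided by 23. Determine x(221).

19

We have x(0) = 1,  x(1) = 19,  x(2) = 16,  x(3) = 5,  x(4) = 3,  x(5) = 11,  x(6) = 2,  x(7) = 15,  x(8) = 9,  x(9) = 10,  x(10) = 6,  x(11) = 22,  x(12) = 4,  x(13) = 7,  x(14) = 18,  x(15) = 20,  x(16) = 12,  x(17) = 21,  x(18) = 8,  x(19) = 14,  x(20) = 13,  x(21) = 17,  x(22) = 1.
The sequence repeats with period 22.
(221 - 0) mod 22 = 1, so x(221) = x(1) = 19.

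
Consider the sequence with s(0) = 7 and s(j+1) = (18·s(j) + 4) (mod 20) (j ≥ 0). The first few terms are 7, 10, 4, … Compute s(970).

4

We have s(0) = 7; s(1) = 10; s(2) = 4; s(3) = 16; s(4) = 12; s(5) = 0; s(6) = 4.
Since s(6) = s(2) = 4, the sequence is eventually periodic: after a pre-period of length 2 it cycles with period 4.
For j ≥ 2, s(j) depends only on (j - 2) mod 4. (970 - 2) mod 4 = 0, so s(970) = s(2) = 4.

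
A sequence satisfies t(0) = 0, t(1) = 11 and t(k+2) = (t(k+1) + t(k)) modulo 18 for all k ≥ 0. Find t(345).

Listing terms: t(0) = 0, t(1) = 11, t(2) = 11, t(3) = 4, t(4) = 15, t(5) = 1, t(6) = 16, t(7) = 17, t(8) = 15, t(9) = 14, t(10) = 11, t(11) = 7, t(12) = 0, t(13) = 7, t(14) = 7, t(15) = 14, t(16) = 3, t(17) = 17, t(18) = 2, t(19) = 1, t(20) = 3, t(21) = 4, t(22) = 7, t(23) = 11, t(24) = 0, t(25) = 11.
The sequence repeats with period 24.
So t(345) = t(0 + ((345-0) mod 24)) = t(9) = 14.

14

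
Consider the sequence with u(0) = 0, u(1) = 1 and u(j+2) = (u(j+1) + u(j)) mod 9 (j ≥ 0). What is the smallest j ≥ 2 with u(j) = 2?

3

Computing terms: u(0) = 0; u(1) = 1; u(2) = 1; u(3) = 2; u(4) = 3; u(5) = 5; u(6) = 8; u(7) = 4; u(8) = 3; u(9) = 7; u(10) = 1; u(11) = 8; u(12) = 0; u(13) = 8; u(14) = 8; u(15) = 7; u(16) = 6; u(17) = 4; u(18) = 1; u(19) = 5; u(20) = 6; u(21) = 2; u(22) = 8; u(23) = 1; u(24) = 0; u(25) = 1.
The sequence repeats with period 24.
The value 2 first appears (with j ≥ 2) at u(3).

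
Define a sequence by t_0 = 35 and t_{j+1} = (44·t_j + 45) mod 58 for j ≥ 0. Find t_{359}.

41

We have t_0 = 35, t_1 = 19, t_2 = 11, t_3 = 7, t_4 = 5, t_5 = 33, t_6 = 47, t_7 = 25, t_8 = 43, t_9 = 23, t_{10} = 13, t_{11} = 37, t_{12} = 49, t_{13} = 55, t_{14} = 29, t_{15} = 45, t_{16} = 53, t_{17} = 57, t_{18} = 1, t_{19} = 31, t_{20} = 17, t_{21} = 39, t_{22} = 21, t_{23} = 41, t_{24} = 51, t_{25} = 27, t_{26} = 15, t_{27} = 9, t_{28} = 35.
Since t_{28} = t_0 = 35, the sequence is periodic with period 28.
(359 - 0) mod 28 = 23, so t_{359} = t_{23} = 41.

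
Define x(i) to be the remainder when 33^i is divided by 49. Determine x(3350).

Listing terms: x(0) = 1, x(1) = 33, x(2) = 11, x(3) = 20, x(4) = 23, x(5) = 24, x(6) = 8, x(7) = 19, x(8) = 39, x(9) = 13, x(10) = 37, x(11) = 45, x(12) = 15, x(13) = 5, x(14) = 18, x(15) = 6, x(16) = 2, x(17) = 17, x(18) = 22, x(19) = 40, x(20) = 46, x(21) = 48, x(22) = 16, x(23) = 38, x(24) = 29, x(25) = 26, x(26) = 25, x(27) = 41, x(28) = 30, x(29) = 10, x(30) = 36, x(31) = 12, x(32) = 4, x(33) = 34, x(34) = 44, x(35) = 31, x(36) = 43, x(37) = 47, x(38) = 32, x(39) = 27, x(40) = 9, x(41) = 3, x(42) = 1.
Since x(42) = x(0) = 1, the sequence is periodic with period 42.
(3350 - 0) mod 42 = 32, so x(3350) = x(32) = 4.

4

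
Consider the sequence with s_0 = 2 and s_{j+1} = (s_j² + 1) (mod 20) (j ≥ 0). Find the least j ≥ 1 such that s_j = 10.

Listing terms: s_0 = 2; s_1 = 5; s_2 = 6; s_3 = 17; s_4 = 10; s_5 = 1; s_6 = 2.
The sequence repeats with period 6.
The value 10 first appears (with j ≥ 1) at s_4.

4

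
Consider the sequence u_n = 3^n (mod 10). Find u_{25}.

Listing terms: u_1 = 3; u_2 = 9; u_3 = 7; u_4 = 1; u_5 = 3.
Since u_5 = u_1 = 3, the sequence is periodic with period 4.
So u_{25} = u_{1 + ((25-1) mod 4)} = u_1 = 3.

3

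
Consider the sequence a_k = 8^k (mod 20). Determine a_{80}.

16

Listing terms: a_1 = 8, a_2 = 4, a_3 = 12, a_4 = 16, a_5 = 8.
Since a_5 = a_1 = 8, the sequence is periodic with period 4.
So a_{80} = a_{1 + ((80-1) mod 4)} = a_4 = 16.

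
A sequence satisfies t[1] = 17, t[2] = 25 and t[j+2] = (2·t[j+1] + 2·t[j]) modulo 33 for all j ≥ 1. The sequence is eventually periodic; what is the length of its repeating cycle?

Computing terms: t[1] = 17, t[2] = 25, t[3] = 18, t[4] = 20, t[5] = 10, t[6] = 27, t[7] = 8, t[8] = 4, t[9] = 24, t[10] = 23, t[11] = 28, t[12] = 3, t[13] = 29, t[14] = 31, t[15] = 21, t[16] = 5, t[17] = 19, t[18] = 15, t[19] = 2, t[20] = 1, t[21] = 6, t[22] = 14, t[23] = 7, t[24] = 9, t[25] = 32, t[26] = 16, t[27] = 30, t[28] = 26, t[29] = 13, t[30] = 12, t[31] = 17, t[32] = 25.
Since (t[31], t[32]) = (t[1], t[2]) = (17, 25) (two consecutive terms determine the rest), the sequence is periodic with period 30.

30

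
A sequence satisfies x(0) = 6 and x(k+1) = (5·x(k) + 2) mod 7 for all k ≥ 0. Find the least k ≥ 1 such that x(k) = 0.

3

Computing terms: x(0) = 6,  x(1) = 4,  x(2) = 1,  x(3) = 0,  x(4) = 2,  x(5) = 5,  x(6) = 6.
The sequence repeats with period 6.
The value 0 first appears (with k ≥ 1) at x(3).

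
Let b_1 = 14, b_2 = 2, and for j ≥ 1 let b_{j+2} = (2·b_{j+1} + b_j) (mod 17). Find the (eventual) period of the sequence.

16

Listing terms: b_1 = 14,  b_2 = 2,  b_3 = 1,  b_4 = 4,  b_5 = 9,  b_6 = 5,  b_7 = 2,  b_8 = 9,  b_9 = 3,  b_{10} = 15,  b_{11} = 16,  b_{12} = 13,  b_{13} = 8,  b_{14} = 12,  b_{15} = 15,  b_{16} = 8,  b_{17} = 14,  b_{18} = 2.
Since (b_{17}, b_{18}) = (b_1, b_2) = (14, 2) (two consecutive terms determine the rest), the sequence is periodic with period 16.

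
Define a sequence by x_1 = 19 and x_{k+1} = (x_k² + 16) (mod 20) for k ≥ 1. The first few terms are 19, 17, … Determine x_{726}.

x_1 = 19; x_2 = 17; x_3 = 5; x_4 = 1; x_5 = 17.
Since x_5 = x_2 = 17, the sequence is eventually periodic: after a pre-period of length 1 it cycles with period 3.
For k ≥ 2, x_k depends only on (k - 2) mod 3. (726 - 2) mod 3 = 1, so x_{726} = x_3 = 5.

5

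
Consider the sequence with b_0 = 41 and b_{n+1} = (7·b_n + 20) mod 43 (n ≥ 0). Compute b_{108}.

41

Listing terms: b_0 = 41,  b_1 = 6,  b_2 = 19,  b_3 = 24,  b_4 = 16,  b_5 = 3,  b_6 = 41.
The sequence repeats with period 6.
(108 - 0) mod 6 = 0, so b_{108} = b_0 = 41.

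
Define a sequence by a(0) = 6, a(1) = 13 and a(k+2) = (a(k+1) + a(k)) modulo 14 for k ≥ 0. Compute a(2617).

1

Computing terms: a(0) = 6,  a(1) = 13,  a(2) = 5,  a(3) = 4,  a(4) = 9,  a(5) = 13,  a(6) = 8,  a(7) = 7,  a(8) = 1,  a(9) = 8,  a(10) = 9,  a(11) = 3,  a(12) = 12,  a(13) = 1,  a(14) = 13,  a(15) = 0,  a(16) = 13,  a(17) = 13,  a(18) = 12,  a(19) = 11,  a(20) = 9,  a(21) = 6,  a(22) = 1,  a(23) = 7,  a(24) = 8,  a(25) = 1,  a(26) = 9,  a(27) = 10,  a(28) = 5,  a(29) = 1,  a(30) = 6,  a(31) = 7,  a(32) = 13,  a(33) = 6,  a(34) = 5,  a(35) = 11,  a(36) = 2,  a(37) = 13,  a(38) = 1,  a(39) = 0,  a(40) = 1,  a(41) = 1,  a(42) = 2,  a(43) = 3,  a(44) = 5,  a(45) = 8,  a(46) = 13,  a(47) = 7,  a(48) = 6,  a(49) = 13.
Since (a(48), a(49)) = (a(0), a(1)) = (6, 13) (two consecutive terms determine the rest), the sequence is periodic with period 48.
So a(2617) = a(0 + ((2617-0) mod 48)) = a(25) = 1.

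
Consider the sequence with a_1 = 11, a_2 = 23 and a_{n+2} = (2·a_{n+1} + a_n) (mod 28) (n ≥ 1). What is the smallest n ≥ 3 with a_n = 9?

8

Listing terms: a_1 = 11, a_2 = 23, a_3 = 1, a_4 = 25, a_5 = 23, a_6 = 15, a_7 = 25, a_8 = 9, a_9 = 15, a_{10} = 11, a_{11} = 9, a_{12} = 1, a_{13} = 11, a_{14} = 23.
Since (a_{13}, a_{14}) = (a_1, a_2) = (11, 23) (two consecutive terms determine the rest), the sequence is periodic with period 12.
The value 9 first appears (with n ≥ 3) at a_8.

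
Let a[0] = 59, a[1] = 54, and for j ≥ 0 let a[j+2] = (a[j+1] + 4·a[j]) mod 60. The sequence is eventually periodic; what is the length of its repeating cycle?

a[0] = 59,  a[1] = 54,  a[2] = 50,  a[3] = 26,  a[4] = 46,  a[5] = 30,  a[6] = 34,  a[7] = 34,  a[8] = 50,  a[9] = 6,  a[10] = 26,  a[11] = 50,  a[12] = 34,  a[13] = 54,  a[14] = 10,  a[15] = 46,  a[16] = 26,  a[17] = 30,  a[18] = 14,  a[19] = 14,  a[20] = 10,  a[21] = 6,  a[22] = 46,  a[23] = 10,  a[24] = 14,  a[25] = 54,  a[26] = 50.
Since (a[25], a[26]) = (a[1], a[2]) = (54, 50) (two consecutive terms determine the rest), the sequence is eventually periodic: after a pre-period of length 1 it cycles with period 24.

24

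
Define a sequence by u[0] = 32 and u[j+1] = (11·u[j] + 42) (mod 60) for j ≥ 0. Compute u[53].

Listing terms: u[0] = 32; u[1] = 34; u[2] = 56; u[3] = 58; u[4] = 20; u[5] = 22; u[6] = 44; u[7] = 46; u[8] = 8; u[9] = 10; u[10] = 32.
The sequence repeats with period 10.
(53 - 0) mod 10 = 3, so u[53] = u[3] = 58.

58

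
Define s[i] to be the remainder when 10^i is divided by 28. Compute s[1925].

Listing terms: s[1] = 10, s[2] = 16, s[3] = 20, s[4] = 4, s[5] = 12, s[6] = 8, s[7] = 24, s[8] = 16.
Since s[8] = s[2] = 16, the sequence is eventually periodic: after a pre-period of length 1 it cycles with period 6.
For i ≥ 2, s[i] depends only on (i - 2) mod 6. (1925 - 2) mod 6 = 3, so s[1925] = s[5] = 12.

12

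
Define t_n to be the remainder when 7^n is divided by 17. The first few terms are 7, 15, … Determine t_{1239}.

Listing terms: t_1 = 7,  t_2 = 15,  t_3 = 3,  t_4 = 4,  t_5 = 11,  t_6 = 9,  t_7 = 12,  t_8 = 16,  t_9 = 10,  t_{10} = 2,  t_{11} = 14,  t_{12} = 13,  t_{13} = 6,  t_{14} = 8,  t_{15} = 5,  t_{16} = 1,  t_{17} = 7.
The sequence repeats with period 16.
So t_{1239} = t_{1 + ((1239-1) mod 16)} = t_7 = 12.

12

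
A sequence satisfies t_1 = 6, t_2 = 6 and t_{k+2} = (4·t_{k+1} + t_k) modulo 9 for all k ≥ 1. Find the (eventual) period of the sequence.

8

We have t_1 = 6,  t_2 = 6,  t_3 = 3,  t_4 = 0,  t_5 = 3,  t_6 = 3,  t_7 = 6,  t_8 = 0,  t_9 = 6,  t_{10} = 6.
Since (t_9, t_{10}) = (t_1, t_2) = (6, 6) (two consecutive terms determine the rest), the sequence is periodic with period 8.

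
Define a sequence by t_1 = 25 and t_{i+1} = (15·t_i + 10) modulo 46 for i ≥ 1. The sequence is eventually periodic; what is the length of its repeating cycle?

Computing terms: t_1 = 25,  t_2 = 17,  t_3 = 35,  t_4 = 29,  t_5 = 31,  t_6 = 15,  t_7 = 5,  t_8 = 39,  t_9 = 43,  t_{10} = 11,  t_{11} = 37,  t_{12} = 13,  t_{13} = 21,  t_{14} = 3,  t_{15} = 9,  t_{16} = 7,  t_{17} = 23,  t_{18} = 33,  t_{19} = 45,  t_{20} = 41,  t_{21} = 27,  t_{22} = 1,  t_{23} = 25.
Since t_{23} = t_1 = 25, the sequence is periodic with period 22.

22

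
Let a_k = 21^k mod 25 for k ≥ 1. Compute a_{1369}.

6

Listing terms: a_1 = 21, a_2 = 16, a_3 = 11, a_4 = 6, a_5 = 1, a_6 = 21.
Since a_6 = a_1 = 21, the sequence is periodic with period 5.
So a_{1369} = a_{1 + ((1369-1) mod 5)} = a_4 = 6.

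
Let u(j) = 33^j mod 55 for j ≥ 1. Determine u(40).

We have u(1) = 33, u(2) = 44, u(3) = 22, u(4) = 11, u(5) = 33.
Since u(5) = u(1) = 33, the sequence is periodic with period 4.
So u(40) = u(1 + ((40-1) mod 4)) = u(4) = 11.

11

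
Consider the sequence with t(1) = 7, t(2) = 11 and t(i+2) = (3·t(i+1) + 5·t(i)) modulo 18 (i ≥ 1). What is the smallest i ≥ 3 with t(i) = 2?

Listing terms: t(1) = 7; t(2) = 11; t(3) = 14; t(4) = 7; t(5) = 1; t(6) = 2; t(7) = 11; t(8) = 7; t(9) = 4; t(10) = 11; t(11) = 17; t(12) = 16; t(13) = 7; t(14) = 11.
The sequence repeats with period 12.
The value 2 first appears (with i ≥ 3) at t(6).

6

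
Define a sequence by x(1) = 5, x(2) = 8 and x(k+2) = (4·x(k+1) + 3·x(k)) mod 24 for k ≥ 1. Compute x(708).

20

x(1) = 5, x(2) = 8, x(3) = 23, x(4) = 20, x(5) = 5, x(6) = 8.
The sequence repeats with period 4.
So x(708) = x(1 + ((708-1) mod 4)) = x(4) = 20.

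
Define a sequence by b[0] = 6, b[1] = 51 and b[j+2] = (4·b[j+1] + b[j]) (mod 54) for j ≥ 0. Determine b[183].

27

Computing terms: b[0] = 6, b[1] = 51, b[2] = 48, b[3] = 27, b[4] = 48, b[5] = 3, b[6] = 6, b[7] = 27, b[8] = 6, b[9] = 51.
The sequence repeats with period 8.
So b[183] = b[0 + ((183-0) mod 8)] = b[7] = 27.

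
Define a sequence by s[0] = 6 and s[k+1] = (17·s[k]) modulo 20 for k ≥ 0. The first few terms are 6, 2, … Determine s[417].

s[0] = 6; s[1] = 2; s[2] = 14; s[3] = 18; s[4] = 6.
Since s[4] = s[0] = 6, the sequence is periodic with period 4.
So s[417] = s[0 + ((417-0) mod 4)] = s[1] = 2.

2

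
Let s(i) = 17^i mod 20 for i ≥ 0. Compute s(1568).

Computing terms: s(0) = 1; s(1) = 17; s(2) = 9; s(3) = 13; s(4) = 1.
Since s(4) = s(0) = 1, the sequence is periodic with period 4.
(1568 - 0) mod 4 = 0, so s(1568) = s(0) = 1.

1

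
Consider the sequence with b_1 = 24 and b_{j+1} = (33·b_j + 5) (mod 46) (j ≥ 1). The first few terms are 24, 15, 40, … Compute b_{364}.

3

We have b_1 = 24, b_2 = 15, b_3 = 40, b_4 = 37, b_5 = 30, b_6 = 29, b_7 = 42, b_8 = 11, b_9 = 0, b_{10} = 5, b_{11} = 32, b_{12} = 3, b_{13} = 12, b_{14} = 33, b_{15} = 36, b_{16} = 43, b_{17} = 44, b_{18} = 31, b_{19} = 16, b_{20} = 27, b_{21} = 22, b_{22} = 41, b_{23} = 24.
Since b_{23} = b_1 = 24, the sequence is periodic with period 22.
(364 - 1) mod 22 = 11, so b_{364} = b_{12} = 3.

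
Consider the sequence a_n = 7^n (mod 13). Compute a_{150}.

Listing terms: a_1 = 7; a_2 = 10; a_3 = 5; a_4 = 9; a_5 = 11; a_6 = 12; a_7 = 6; a_8 = 3; a_9 = 8; a_{10} = 4; a_{11} = 2; a_{12} = 1; a_{13} = 7.
The sequence repeats with period 12.
So a_{150} = a_{1 + ((150-1) mod 12)} = a_6 = 12.

12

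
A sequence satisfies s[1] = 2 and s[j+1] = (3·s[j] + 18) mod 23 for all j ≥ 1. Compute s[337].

6

s[1] = 2, s[2] = 1, s[3] = 21, s[4] = 12, s[5] = 8, s[6] = 19, s[7] = 6, s[8] = 13, s[9] = 11, s[10] = 5, s[11] = 10, s[12] = 2.
The sequence repeats with period 11.
(337 - 1) mod 11 = 6, so s[337] = s[7] = 6.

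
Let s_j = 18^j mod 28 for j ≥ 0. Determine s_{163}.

We have s_0 = 1,  s_1 = 18,  s_2 = 16,  s_3 = 8,  s_4 = 4,  s_5 = 16.
Since s_5 = s_2 = 16, the sequence is eventually periodic: after a pre-period of length 2 it cycles with period 3.
For j ≥ 2, s_j depends only on (j - 2) mod 3. (163 - 2) mod 3 = 2, so s_{163} = s_4 = 4.

4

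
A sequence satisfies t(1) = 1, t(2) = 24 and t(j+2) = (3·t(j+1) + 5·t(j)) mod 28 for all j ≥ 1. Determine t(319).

t(1) = 1,  t(2) = 24,  t(3) = 21,  t(4) = 15,  t(5) = 10,  t(6) = 21,  t(7) = 1,  t(8) = 24.
Since (t(7), t(8)) = (t(1), t(2)) = (1, 24) (two consecutive terms determine the rest), the sequence is periodic with period 6.
So t(319) = t(1 + ((319-1) mod 6)) = t(1) = 1.

1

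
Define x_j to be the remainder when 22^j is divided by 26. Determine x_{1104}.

We have x_1 = 22, x_2 = 16, x_3 = 14, x_4 = 22.
Since x_4 = x_1 = 22, the sequence is periodic with period 3.
(1104 - 1) mod 3 = 2, so x_{1104} = x_3 = 14.

14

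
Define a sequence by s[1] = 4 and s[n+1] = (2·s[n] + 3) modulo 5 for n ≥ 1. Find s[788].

Computing terms: s[1] = 4; s[2] = 1; s[3] = 0; s[4] = 3; s[5] = 4.
The sequence repeats with period 4.
So s[788] = s[1 + ((788-1) mod 4)] = s[4] = 3.

3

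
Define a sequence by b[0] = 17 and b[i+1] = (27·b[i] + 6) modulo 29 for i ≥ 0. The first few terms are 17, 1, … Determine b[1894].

Listing terms: b[0] = 17, b[1] = 1, b[2] = 4, b[3] = 27, b[4] = 10, b[5] = 15, b[6] = 5, b[7] = 25, b[8] = 14, b[9] = 7, b[10] = 21, b[11] = 22, b[12] = 20, b[13] = 24, b[14] = 16, b[15] = 3, b[16] = 0, b[17] = 6, b[18] = 23, b[19] = 18, b[20] = 28, b[21] = 8, b[22] = 19, b[23] = 26, b[24] = 12, b[25] = 11, b[26] = 13, b[27] = 9, b[28] = 17.
The sequence repeats with period 28.
(1894 - 0) mod 28 = 18, so b[1894] = b[18] = 23.

23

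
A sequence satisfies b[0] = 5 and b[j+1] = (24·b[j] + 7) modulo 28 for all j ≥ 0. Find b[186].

We have b[0] = 5, b[1] = 15, b[2] = 3, b[3] = 23, b[4] = 27, b[5] = 11, b[6] = 19, b[7] = 15.
Since b[7] = b[1] = 15, the sequence is eventually periodic: after a pre-period of length 1 it cycles with period 6.
For j ≥ 1, b[j] depends only on (j - 1) mod 6. (186 - 1) mod 6 = 5, so b[186] = b[6] = 19.

19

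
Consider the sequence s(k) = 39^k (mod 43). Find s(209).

32

Listing terms: s(0) = 1; s(1) = 39; s(2) = 16; s(3) = 22; s(4) = 41; s(5) = 8; s(6) = 11; s(7) = 42; s(8) = 4; s(9) = 27; s(10) = 21; s(11) = 2; s(12) = 35; s(13) = 32; s(14) = 1.
Since s(14) = s(0) = 1, the sequence is periodic with period 14.
So s(209) = s(0 + ((209-0) mod 14)) = s(13) = 32.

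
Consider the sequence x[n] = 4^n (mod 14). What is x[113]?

x[1] = 4, x[2] = 2, x[3] = 8, x[4] = 4.
Since x[4] = x[1] = 4, the sequence is periodic with period 3.
(113 - 1) mod 3 = 1, so x[113] = x[2] = 2.

2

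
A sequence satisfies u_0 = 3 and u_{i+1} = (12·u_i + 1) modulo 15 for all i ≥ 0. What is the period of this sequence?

u_0 = 3, u_1 = 7, u_2 = 10, u_3 = 1, u_4 = 13, u_5 = 7.
Since u_5 = u_1 = 7, the sequence is eventually periodic: after a pre-period of length 1 it cycles with period 4.

4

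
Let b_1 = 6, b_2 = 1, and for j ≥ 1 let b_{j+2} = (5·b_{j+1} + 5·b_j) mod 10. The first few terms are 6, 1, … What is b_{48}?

5

Computing terms: b_1 = 6; b_2 = 1; b_3 = 5; b_4 = 0; b_5 = 5; b_6 = 5; b_7 = 0.
Since (b_6, b_7) = (b_3, b_4) = (5, 0) (two consecutive terms determine the rest), the sequence is eventually periodic: after a pre-period of length 2 it cycles with period 3.
For j ≥ 3, b_j depends only on (j - 3) mod 3. (48 - 3) mod 3 = 0, so b_{48} = b_3 = 5.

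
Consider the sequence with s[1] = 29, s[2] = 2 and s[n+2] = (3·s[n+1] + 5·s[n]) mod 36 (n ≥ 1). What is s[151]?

Computing terms: s[1] = 29; s[2] = 2; s[3] = 7; s[4] = 31; s[5] = 20; s[6] = 35; s[7] = 25; s[8] = 34; s[9] = 11; s[10] = 23; s[11] = 16; s[12] = 19; s[13] = 29; s[14] = 2.
The sequence repeats with period 12.
So s[151] = s[1 + ((151-1) mod 12)] = s[7] = 25.

25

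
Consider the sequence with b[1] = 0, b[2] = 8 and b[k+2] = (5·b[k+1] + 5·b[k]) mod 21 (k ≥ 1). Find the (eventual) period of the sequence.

Listing terms: b[1] = 0; b[2] = 8; b[3] = 19; b[4] = 9; b[5] = 14; b[6] = 10; b[7] = 15; b[8] = 20; b[9] = 7; b[10] = 9; b[11] = 17; b[12] = 4; b[13] = 0; b[14] = 20; b[15] = 16; b[16] = 12; b[17] = 14; b[18] = 4; b[19] = 6; b[20] = 8; b[21] = 7; b[22] = 12; b[23] = 11; b[24] = 10; b[25] = 0; b[26] = 8.
Since (b[25], b[26]) = (b[1], b[2]) = (0, 8) (two consecutive terms determine the rest), the sequence is periodic with period 24.

24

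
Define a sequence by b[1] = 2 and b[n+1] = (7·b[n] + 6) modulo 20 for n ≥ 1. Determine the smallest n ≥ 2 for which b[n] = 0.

Computing terms: b[1] = 2,  b[2] = 0,  b[3] = 6,  b[4] = 8,  b[5] = 2.
Since b[5] = b[1] = 2, the sequence is periodic with period 4.
The value 0 first appears (with n ≥ 2) at b[2].

2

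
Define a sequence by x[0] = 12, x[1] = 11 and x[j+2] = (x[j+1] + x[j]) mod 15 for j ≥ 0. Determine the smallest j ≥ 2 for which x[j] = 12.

Listing terms: x[0] = 12, x[1] = 11, x[2] = 8, x[3] = 4, x[4] = 12, x[5] = 1, x[6] = 13, x[7] = 14, x[8] = 12, x[9] = 11.
The sequence repeats with period 8.
The value 12 first appears (with j ≥ 2) at x[4].

4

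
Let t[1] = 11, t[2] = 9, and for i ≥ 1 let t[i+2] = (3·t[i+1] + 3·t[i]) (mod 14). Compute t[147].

8

We have t[1] = 11, t[2] = 9, t[3] = 4, t[4] = 11, t[5] = 3, t[6] = 0, t[7] = 9, t[8] = 13, t[9] = 10, t[10] = 13, t[11] = 13, t[12] = 8, t[13] = 7, t[14] = 3, t[15] = 2, t[16] = 1, t[17] = 9, t[18] = 2, t[19] = 5, t[20] = 7, t[21] = 8, t[22] = 3, t[23] = 5, t[24] = 10, t[25] = 3, t[26] = 11, t[27] = 0, t[28] = 5, t[29] = 1, t[30] = 4, t[31] = 1, t[32] = 1, t[33] = 6, t[34] = 7, t[35] = 11, t[36] = 12, t[37] = 13, t[38] = 5, t[39] = 12, t[40] = 9, t[41] = 7, t[42] = 6, t[43] = 11, t[44] = 9.
Since (t[43], t[44]) = (t[1], t[2]) = (11, 9) (two consecutive terms determine the rest), the sequence is periodic with period 42.
So t[147] = t[1 + ((147-1) mod 42)] = t[21] = 8.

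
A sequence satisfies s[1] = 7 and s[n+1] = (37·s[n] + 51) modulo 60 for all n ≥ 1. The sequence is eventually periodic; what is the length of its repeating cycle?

Computing terms: s[1] = 7, s[2] = 10, s[3] = 1, s[4] = 28, s[5] = 7.
Since s[5] = s[1] = 7, the sequence is periodic with period 4.

4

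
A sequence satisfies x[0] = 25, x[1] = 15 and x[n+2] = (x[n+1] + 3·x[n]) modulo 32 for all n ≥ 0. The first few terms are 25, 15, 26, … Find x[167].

18

We have x[0] = 25, x[1] = 15, x[2] = 26, x[3] = 7, x[4] = 21, x[5] = 10, x[6] = 9, x[7] = 7, x[8] = 2, x[9] = 23, x[10] = 29, x[11] = 2, x[12] = 25, x[13] = 31, x[14] = 10, x[15] = 7, x[16] = 5, x[17] = 26, x[18] = 9, x[19] = 23, x[20] = 18, x[21] = 23, x[22] = 13, x[23] = 18, x[24] = 25, x[25] = 15.
Since (x[24], x[25]) = (x[0], x[1]) = (25, 15) (two consecutive terms determine the rest), the sequence is periodic with period 24.
(167 - 0) mod 24 = 23, so x[167] = x[23] = 18.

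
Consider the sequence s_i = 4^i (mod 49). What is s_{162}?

We have s_1 = 4,  s_2 = 16,  s_3 = 15,  s_4 = 11,  s_5 = 44,  s_6 = 29,  s_7 = 18,  s_8 = 23,  s_9 = 43,  s_{10} = 25,  s_{11} = 2,  s_{12} = 8,  s_{13} = 32,  s_{14} = 30,  s_{15} = 22,  s_{16} = 39,  s_{17} = 9,  s_{18} = 36,  s_{19} = 46,  s_{20} = 37,  s_{21} = 1,  s_{22} = 4.
Since s_{22} = s_1 = 4, the sequence is periodic with period 21.
So s_{162} = s_{1 + ((162-1) mod 21)} = s_{15} = 22.

22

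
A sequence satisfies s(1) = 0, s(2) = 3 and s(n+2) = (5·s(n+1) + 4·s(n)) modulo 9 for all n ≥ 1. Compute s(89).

0

s(1) = 0, s(2) = 3, s(3) = 6, s(4) = 6, s(5) = 0, s(6) = 6, s(7) = 3, s(8) = 3, s(9) = 0, s(10) = 3.
The sequence repeats with period 8.
(89 - 1) mod 8 = 0, so s(89) = s(1) = 0.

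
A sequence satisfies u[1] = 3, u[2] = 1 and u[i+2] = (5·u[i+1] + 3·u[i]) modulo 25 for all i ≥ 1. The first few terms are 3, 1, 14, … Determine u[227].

9

Computing terms: u[1] = 3,  u[2] = 1,  u[3] = 14,  u[4] = 23,  u[5] = 7,  u[6] = 4,  u[7] = 16,  u[8] = 17,  u[9] = 8,  u[10] = 16,  u[11] = 4,  u[12] = 18,  u[13] = 2,  u[14] = 14,  u[15] = 1,  u[16] = 22,  u[17] = 13,  u[18] = 6,  u[19] = 19,  u[20] = 13,  u[21] = 22,  u[22] = 24,  u[23] = 11,  u[24] = 2,  u[25] = 18,  u[26] = 21,  u[27] = 9,  u[28] = 8,  u[29] = 17,  u[30] = 9,  u[31] = 21,  u[32] = 7,  u[33] = 23,  u[34] = 11,  u[35] = 24,  u[36] = 3,  u[37] = 12,  u[38] = 19,  u[39] = 6,  u[40] = 12,  u[41] = 3,  u[42] = 1.
Since (u[41], u[42]) = (u[1], u[2]) = (3, 1) (two consecutive terms determine the rest), the sequence is periodic with period 40.
(227 - 1) mod 40 = 26, so u[227] = u[27] = 9.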